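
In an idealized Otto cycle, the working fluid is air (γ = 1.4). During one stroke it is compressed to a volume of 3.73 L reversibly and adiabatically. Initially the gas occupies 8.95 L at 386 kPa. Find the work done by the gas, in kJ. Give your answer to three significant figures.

W ≈ -3.62 kJ

P₂ = P₁(V₁/V₂)^γ = 386×(8.95/3.73)^(1.4) = 1314 kPa.
For a reversible adiabat, W_by_gas = (P₁V₁ − P₂V₂)/(γ−1).
W_by = (386000×0.00895 − 1.314×10^6×0.00373) / (0.4) = -3621 J.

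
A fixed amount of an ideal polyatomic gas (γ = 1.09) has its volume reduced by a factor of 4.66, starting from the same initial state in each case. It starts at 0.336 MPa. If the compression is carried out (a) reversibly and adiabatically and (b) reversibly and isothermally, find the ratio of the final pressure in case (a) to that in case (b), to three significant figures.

Isothermal: P_b = P₁(V₁/V₂) = 0.336×4.66.
Adiabatic: P_a = P₁(V₁/V₂)^γ = 0.336×4.66^(1.09).
P_a/P_b = (V₁/V₂)^(γ−1) = 4.66^(0.09) = 1.149.

P_adiabatic / P_isothermal ≈ 1.15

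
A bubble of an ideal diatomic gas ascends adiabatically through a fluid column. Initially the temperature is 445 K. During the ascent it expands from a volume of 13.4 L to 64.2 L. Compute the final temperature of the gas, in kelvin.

T₂ ≈ 238 K

For a reversible adiabat TV^(γ−1) is constant, so T₂ = T₁ (V₁/V₂)^(γ−1).
For a diatomic ideal gas γ = 7/5, so γ−1 = 2/5.
T₂ = 445 × (13.4/64.2)^(2/5) = 237.8 K.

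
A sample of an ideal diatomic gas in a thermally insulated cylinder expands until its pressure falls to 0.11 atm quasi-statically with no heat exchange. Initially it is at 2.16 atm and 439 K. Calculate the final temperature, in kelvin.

Along an adiabat T P^((1−γ)/γ) is constant, so T₂ = T₁ (P₂/P₁)^((γ−1)/γ).
For a diatomic ideal gas γ = 7/5, so (γ−1)/γ = 2/7.
T₂ = 439 × (0.11/2.16)^(2/7) = 187.5 K.

T₂ ≈ 188 K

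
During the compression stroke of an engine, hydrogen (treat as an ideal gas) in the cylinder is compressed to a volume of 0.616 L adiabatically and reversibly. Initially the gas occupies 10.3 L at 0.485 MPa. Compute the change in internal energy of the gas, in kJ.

ΔU ≈ 26.0 kJ

γ = 7/5 for a diatomic ideal gas.
P₂ = P₁(V₁/V₂)^γ = 0.485×(10.3/0.616)^(7/5) = 25.02 MPa.
For a reversible adiabat, W_by_gas = (P₁V₁ − P₂V₂)/(γ−1).
W_by = (485000×0.0103 − 2.502×10^7×0.000616) / (2/5) = -26040 J.
Q = 0 ⇒ ΔU = −W_by = 26040 J.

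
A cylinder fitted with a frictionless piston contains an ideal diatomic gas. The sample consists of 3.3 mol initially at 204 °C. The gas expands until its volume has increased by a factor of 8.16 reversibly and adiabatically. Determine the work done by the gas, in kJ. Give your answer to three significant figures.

W ≈ 18.6 kJ

For a reversible adiabat TV^(γ−1) is constant, so T₂ = T₁ (V₁/V₂)^(γ−1).
γ = 7/5 for a diatomic ideal gas, so γ−1 = 2/5.
T₁ = 204 °C = 477.1 K.
T₂ = 477.1 × (1/8.16)^(2/5) = 206.1 K.
Q = 0, so ΔU = W_on_gas = nCᵥΔT with Cᵥ = R/(γ−1) = 20.79 J/(mol·K).
ΔU = 3.3 × 20.79 × (206.1 − 477.1) = -18590 J.
Work done by the gas = −ΔU = 18590 J.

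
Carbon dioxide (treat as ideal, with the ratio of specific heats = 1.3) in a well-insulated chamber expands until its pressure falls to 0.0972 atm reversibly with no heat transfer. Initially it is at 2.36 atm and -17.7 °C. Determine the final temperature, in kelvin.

Adiabatic: T₂/T₁ = (P₂/P₁)^((γ−1)/γ).
T₁ = -17.7 °C = 255.4 K.
T₂ = 255.4 × (0.0972/2.36)^(0.231) = 122.4 K.

T₂ ≈ 122 K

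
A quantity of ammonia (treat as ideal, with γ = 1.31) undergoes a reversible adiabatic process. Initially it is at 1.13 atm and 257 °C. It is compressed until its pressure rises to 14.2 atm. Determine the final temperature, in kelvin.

T₂ ≈ 965 K

Along an adiabat T P^((1−γ)/γ) is constant, so T₂ = T₁ (P₂/P₁)^((γ−1)/γ).
T₁ = 257 °C = 530.1 K.
T₂ = 530.1 × (14.2/1.13)^(0.237) = 965 K.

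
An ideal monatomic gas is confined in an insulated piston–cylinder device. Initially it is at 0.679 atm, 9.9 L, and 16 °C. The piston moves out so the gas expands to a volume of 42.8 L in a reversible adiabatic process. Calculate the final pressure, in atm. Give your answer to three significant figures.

P₂ ≈ 0.0592 atm

Since PV^γ is constant along a reversible adiabat, P₂ = P₁ (V₁/V₂)^γ.
γ = 5/3 for a monatomic ideal gas.
P₂ = 0.679 × (9.9/42.8)^(5/3) = 0.05918 atm.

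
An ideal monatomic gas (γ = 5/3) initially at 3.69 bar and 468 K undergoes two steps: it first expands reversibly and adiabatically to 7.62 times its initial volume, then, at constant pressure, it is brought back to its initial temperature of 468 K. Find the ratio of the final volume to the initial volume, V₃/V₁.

Adiabatic step: V₂/V₁ = 7.62; T₂ = T₁·(1/7.62)^(2/3) = 120.9 K.
Isobaric step: V₃/V₂ = T₃/T₂ = 468/120.9.
V₃/V₁ = (V₂/V₁)(V₃/V₂) = 7.62 × (468/120.9) = 29.51.

V₃/V₁ ≈ 29.5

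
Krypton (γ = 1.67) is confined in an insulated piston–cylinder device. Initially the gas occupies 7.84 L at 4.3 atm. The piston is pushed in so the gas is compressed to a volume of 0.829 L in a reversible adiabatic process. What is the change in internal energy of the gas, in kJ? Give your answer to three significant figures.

ΔU ≈ 17.9 kJ

P₂ = P₁(V₁/V₂)^γ = 4.3×(7.84/0.829)^(1.67) = 183.2 atm.
For a reversible adiabat, W_by_gas = (P₁V₁ − P₂V₂)/(γ−1).
W_by = (435700×0.00784 − 1.857×10^7×0.000829) / (0.67) = -17870 J.
Q = 0 ⇒ ΔU = −W_by = 17870 J.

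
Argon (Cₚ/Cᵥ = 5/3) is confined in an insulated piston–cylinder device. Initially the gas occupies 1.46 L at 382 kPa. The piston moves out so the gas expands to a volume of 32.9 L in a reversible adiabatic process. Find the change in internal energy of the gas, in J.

P₂ = P₁(V₁/V₂)^γ = 382×(1.46/32.9)^(5/3) = 2.125 kPa.
For a reversible adiabat, W_by_gas = (P₁V₁ − P₂V₂)/(γ−1).
W_by = (382000×0.00146 − 2125×0.0329) / (2/3) = 731.7 J.
Q = 0 ⇒ ΔU = −W_by = -731.7 J.

ΔU ≈ -732 J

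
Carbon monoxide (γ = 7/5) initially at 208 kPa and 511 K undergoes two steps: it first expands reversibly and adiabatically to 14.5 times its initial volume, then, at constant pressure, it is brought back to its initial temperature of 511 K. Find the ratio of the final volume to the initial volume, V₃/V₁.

V₃/V₁ ≈ 42.3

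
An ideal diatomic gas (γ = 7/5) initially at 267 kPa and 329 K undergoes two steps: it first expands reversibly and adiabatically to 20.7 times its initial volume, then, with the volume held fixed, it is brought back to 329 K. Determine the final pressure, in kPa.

P₃ ≈ 12.9 kPa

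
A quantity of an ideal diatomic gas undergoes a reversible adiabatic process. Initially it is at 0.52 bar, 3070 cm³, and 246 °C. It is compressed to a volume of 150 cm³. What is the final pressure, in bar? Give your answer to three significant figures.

Adiabatic: P₁V₁^γ = P₂V₂^γ ⇒ P₂ = P₁ (V₁/V₂)^γ.
γ = 7/5 for a diatomic ideal gas.
P₂ = 0.52 × (3070/150)^(7/5) = 35.6 bar.

P₂ ≈ 35.6 bar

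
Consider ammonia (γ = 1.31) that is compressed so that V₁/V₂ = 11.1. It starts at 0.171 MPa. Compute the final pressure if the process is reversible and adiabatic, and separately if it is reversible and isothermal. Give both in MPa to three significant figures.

Isothermal: P₂ = P₁(V₁/V₂) = 0.171×11.1 = 1.898 MPa.
Adiabatic: P₂ = P₁(V₁/V₂)^γ = 0.171×11.1^(1.31) = 4.003 MPa.

adiabatic: 4.00 MPa; isothermal: 1.90 MPa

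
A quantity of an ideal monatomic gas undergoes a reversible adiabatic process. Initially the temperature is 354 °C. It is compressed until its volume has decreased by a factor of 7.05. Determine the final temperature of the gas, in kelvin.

T₂ ≈ 2310 K

Adiabatic: T₁V₁^(γ−1) = T₂V₂^(γ−1) ⇒ T₂ = T₁ (V₁/V₂)^(γ−1).
For a monatomic ideal gas γ = 5/3, so γ−1 = 2/3.
T₁ = 354 °C = 627.1 K.
T₂ = 627.1 × 7.05^(2/3) = 2306 K.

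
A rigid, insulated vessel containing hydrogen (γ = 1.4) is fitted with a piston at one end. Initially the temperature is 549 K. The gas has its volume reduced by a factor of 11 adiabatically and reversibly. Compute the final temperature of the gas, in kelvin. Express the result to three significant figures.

T₂ ≈ 1430 K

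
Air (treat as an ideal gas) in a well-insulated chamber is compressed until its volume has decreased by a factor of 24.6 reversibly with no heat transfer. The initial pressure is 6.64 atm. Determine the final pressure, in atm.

P₂ ≈ 588 atm

Adiabatic: P₁V₁^γ = P₂V₂^γ ⇒ P₂ = P₁ (V₁/V₂)^γ.
For a diatomic ideal gas γ = 7/5.
P₂ = 6.64 × 24.6^(7/5) = 588.1 atm.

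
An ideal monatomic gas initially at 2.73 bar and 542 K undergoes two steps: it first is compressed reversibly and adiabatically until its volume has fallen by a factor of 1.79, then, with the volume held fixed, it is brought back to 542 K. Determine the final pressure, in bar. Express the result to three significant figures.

P₃ ≈ 4.89 bar

For a monatomic ideal gas γ = 5/3.
Adiabatic step (PV^γ = const): P₂ = 2.73×1.79^(5/3) = 7.204 bar; T₂ = 542×1.79^(2/3) = 799 K.
Isochoric: P₃ = P₂(T₃/T₂) = 7.204 × (542/799) = 4.887 bar.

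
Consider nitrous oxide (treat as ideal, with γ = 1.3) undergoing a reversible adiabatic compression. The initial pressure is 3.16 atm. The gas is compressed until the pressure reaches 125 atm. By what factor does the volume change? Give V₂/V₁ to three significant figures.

V₂/V₁ ≈ 0.0591

From PV^γ = const, V₂/V₁ = (P₁/P₂)^(1/γ).
V₂/V₁ = (3.16/125)^(0.769) = 0.05907.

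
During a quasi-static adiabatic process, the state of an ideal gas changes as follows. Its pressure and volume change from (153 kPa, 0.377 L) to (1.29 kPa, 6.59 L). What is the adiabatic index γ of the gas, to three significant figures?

γ ≈ 1.67

PV^γ = const ⇒ γ = ln(P₂/P₁) / ln(V₁/V₂).
γ = ln(1.29/153) / ln(0.377/6.59) = 1.669.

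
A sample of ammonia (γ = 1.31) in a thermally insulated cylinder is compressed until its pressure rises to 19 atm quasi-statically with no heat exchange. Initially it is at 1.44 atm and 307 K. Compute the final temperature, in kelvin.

T₂ ≈ 565 K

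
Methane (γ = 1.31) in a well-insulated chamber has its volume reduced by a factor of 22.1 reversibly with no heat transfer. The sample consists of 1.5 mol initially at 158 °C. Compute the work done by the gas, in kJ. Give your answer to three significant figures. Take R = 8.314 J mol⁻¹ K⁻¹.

W ≈ -27.9 kJ

Adiabatic: T₁V₁^(γ−1) = T₂V₂^(γ−1) ⇒ T₂ = T₁ (V₁/V₂)^(γ−1).
T₁ = 158 °C = 431.1 K.
T₂ = 431.1 × 22.1^(0.31) = 1126 K.
Q = 0, so ΔU = W_on_gas = nCᵥΔT with Cᵥ = R/(γ−1) = 26.82 J/(mol·K).
ΔU = 1.5 × 26.82 × (1126 − 431.1) = 27940 J.
Work done by the gas = −ΔU = -27940 J.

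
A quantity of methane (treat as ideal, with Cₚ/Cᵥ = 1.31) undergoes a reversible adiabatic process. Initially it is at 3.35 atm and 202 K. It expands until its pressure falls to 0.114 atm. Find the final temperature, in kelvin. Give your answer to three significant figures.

T₂ ≈ 90.8 K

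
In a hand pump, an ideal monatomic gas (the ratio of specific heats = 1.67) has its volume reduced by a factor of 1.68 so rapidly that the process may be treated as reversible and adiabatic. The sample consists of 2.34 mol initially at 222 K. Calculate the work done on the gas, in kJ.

W ≈ 2.68 kJ

Adiabatic: T₁V₁^(γ−1) = T₂V₂^(γ−1) ⇒ T₂ = T₁ (V₁/V₂)^(γ−1).
T₂ = 222 × 1.68^(0.67) = 314.3 K.
Q = 0, so ΔU = W_on_gas = nCᵥΔT with Cᵥ = R/(γ−1) = 12.41 J/(mol·K).
ΔU = 2.34 × 12.41 × (314.3 − 222) = 2679 J.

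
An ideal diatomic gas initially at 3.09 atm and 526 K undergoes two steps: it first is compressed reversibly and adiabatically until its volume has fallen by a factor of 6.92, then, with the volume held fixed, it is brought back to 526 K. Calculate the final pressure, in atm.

For a diatomic ideal gas γ = 7/5.
Adiabatic step (PV^γ = const): P₂ = 3.09×6.92^(7/5) = 46.36 atm; T₂ = 526×6.92^(2/5) = 1140 K.
Isochoric: P₃ = P₂(T₃/T₂) = 46.36 × (526/1140) = 21.38 atm.

P₃ ≈ 21.4 atm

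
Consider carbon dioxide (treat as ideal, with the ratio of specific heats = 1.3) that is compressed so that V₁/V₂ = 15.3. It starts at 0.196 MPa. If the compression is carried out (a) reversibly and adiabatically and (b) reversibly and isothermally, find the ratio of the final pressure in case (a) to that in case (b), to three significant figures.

P_adiabatic / P_isothermal ≈ 2.27

Isothermal: P_b = P₁(V₁/V₂) = 0.196×15.3.
Adiabatic: P_a = P₁(V₁/V₂)^γ = 0.196×15.3^(1.3).
P_a/P_b = (V₁/V₂)^(γ−1) = 15.3^(0.3) = 2.267.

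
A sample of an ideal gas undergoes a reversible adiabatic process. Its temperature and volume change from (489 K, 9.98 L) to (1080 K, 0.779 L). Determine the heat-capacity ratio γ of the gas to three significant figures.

γ ≈ 1.31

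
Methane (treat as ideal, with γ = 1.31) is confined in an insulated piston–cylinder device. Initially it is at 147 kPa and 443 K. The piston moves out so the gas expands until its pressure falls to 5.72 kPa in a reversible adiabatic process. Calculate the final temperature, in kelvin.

Along an adiabat T P^((1−γ)/γ) is constant, so T₂ = T₁ (P₂/P₁)^((γ−1)/γ).
T₂ = 443 × (5.72/147)^(0.237) = 205.5 K.

T₂ ≈ 205 K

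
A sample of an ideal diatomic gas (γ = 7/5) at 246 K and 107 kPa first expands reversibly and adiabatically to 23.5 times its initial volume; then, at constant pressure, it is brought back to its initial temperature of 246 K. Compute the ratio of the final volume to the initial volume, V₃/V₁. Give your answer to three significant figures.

V₃/V₁ ≈ 83.1

Adiabatic step: V₂/V₁ = 23.5; T₂ = T₁·(1/23.5)^(2/5) = 69.58 K.
Isobaric step: V₃/V₂ = T₃/T₂ = 246/69.58.
V₃/V₁ = (V₂/V₁)(V₃/V₂) = 23.5 × (246/69.58) = 83.08.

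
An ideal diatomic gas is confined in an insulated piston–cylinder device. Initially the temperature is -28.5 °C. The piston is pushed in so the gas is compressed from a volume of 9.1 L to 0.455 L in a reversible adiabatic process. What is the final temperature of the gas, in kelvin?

T₂ ≈ 811 K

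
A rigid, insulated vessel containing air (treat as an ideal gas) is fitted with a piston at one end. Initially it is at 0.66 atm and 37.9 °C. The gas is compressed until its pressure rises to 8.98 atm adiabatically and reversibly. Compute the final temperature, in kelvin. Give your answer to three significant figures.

Along an adiabat T P^((1−γ)/γ) is constant, so T₂ = T₁ (P₂/P₁)^((γ−1)/γ).
For a diatomic ideal gas γ = 7/5, so (γ−1)/γ = 2/7.
T₁ = 37.9 °C = 311 K.
T₂ = 311 × (8.98/0.66)^(2/7) = 655.8 K.

T₂ ≈ 656 K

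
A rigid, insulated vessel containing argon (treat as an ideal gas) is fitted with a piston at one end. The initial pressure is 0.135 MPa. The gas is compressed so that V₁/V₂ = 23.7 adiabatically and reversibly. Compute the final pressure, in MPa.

P₂ ≈ 26.4 MPa

Adiabatic: P₁V₁^γ = P₂V₂^γ ⇒ P₂ = P₁ (V₁/V₂)^γ.
For a monatomic ideal gas γ = 5/3.
P₂ = 0.135 × 23.7^(5/3) = 26.4 MPa.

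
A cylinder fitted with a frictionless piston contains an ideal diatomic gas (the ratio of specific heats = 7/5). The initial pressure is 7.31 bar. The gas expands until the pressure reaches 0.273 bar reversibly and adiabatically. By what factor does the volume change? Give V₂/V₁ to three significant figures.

From PV^γ = const, V₂/V₁ = (P₁/P₂)^(1/γ).
V₂/V₁ = (7.31/0.273)^(5/7) = 10.47.

V₂/V₁ ≈ 10.5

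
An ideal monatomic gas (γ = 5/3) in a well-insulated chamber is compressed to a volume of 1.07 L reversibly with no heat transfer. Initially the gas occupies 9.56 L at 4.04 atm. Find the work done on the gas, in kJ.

W ≈ 19.4 kJ

P₂ = P₁(V₁/V₂)^γ = 4.04×(9.56/1.07)^(5/3) = 155.4 atm.
For a reversible adiabat, W_by_gas = (P₁V₁ − P₂V₂)/(γ−1).
W_by = (409400×0.00956 − 1.575×10^7×0.00107) / (2/3) = -19410 J.
W_on_gas = −W_by = 19410 J.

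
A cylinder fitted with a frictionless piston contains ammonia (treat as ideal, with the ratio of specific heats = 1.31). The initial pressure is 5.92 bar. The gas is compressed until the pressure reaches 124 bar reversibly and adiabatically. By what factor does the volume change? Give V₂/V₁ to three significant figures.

V₂/V₁ ≈ 0.0981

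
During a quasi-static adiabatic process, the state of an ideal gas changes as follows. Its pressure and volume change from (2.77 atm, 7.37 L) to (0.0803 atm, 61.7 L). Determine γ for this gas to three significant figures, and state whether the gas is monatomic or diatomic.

PV^γ = const ⇒ γ = ln(P₂/P₁) / ln(V₁/V₂).
γ = ln(0.0803/2.77) / ln(7.37/61.7) = 1.666.
γ ≈ 1.67 is close to 5/3, so the gas is monatomic.

γ ≈ 1.67; monatomic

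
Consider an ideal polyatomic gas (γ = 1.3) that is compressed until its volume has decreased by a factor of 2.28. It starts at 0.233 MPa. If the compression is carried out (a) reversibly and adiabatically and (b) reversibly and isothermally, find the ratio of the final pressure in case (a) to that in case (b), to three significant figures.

Isothermal: P_b = P₁(V₁/V₂) = 0.233×2.28.
Adiabatic: P_a = P₁(V₁/V₂)^γ = 0.233×2.28^(1.3).
P_a/P_b = (V₁/V₂)^(γ−1) = 2.28^(0.3) = 1.281.

P_adiabatic / P_isothermal ≈ 1.28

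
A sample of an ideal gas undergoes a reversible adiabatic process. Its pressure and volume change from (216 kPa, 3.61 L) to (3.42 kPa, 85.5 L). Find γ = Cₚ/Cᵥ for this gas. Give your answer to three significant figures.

PV^γ = const ⇒ γ = ln(P₂/P₁) / ln(V₁/V₂).
γ = ln(3.42/216) / ln(3.61/85.5) = 1.31.

γ ≈ 1.31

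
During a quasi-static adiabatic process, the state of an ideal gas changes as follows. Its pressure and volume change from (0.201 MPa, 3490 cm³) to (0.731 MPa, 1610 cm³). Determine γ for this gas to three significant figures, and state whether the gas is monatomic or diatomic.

PV^γ = const ⇒ γ = ln(P₂/P₁) / ln(V₁/V₂).
γ = ln(0.731/0.201) / ln(3490/1610) = 1.669.
γ ≈ 1.67 is close to 5/3, so the gas is monatomic.

γ ≈ 1.67; monatomic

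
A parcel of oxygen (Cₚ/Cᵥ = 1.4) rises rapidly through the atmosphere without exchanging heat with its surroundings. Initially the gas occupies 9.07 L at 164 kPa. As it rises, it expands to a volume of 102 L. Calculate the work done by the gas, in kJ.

P₂ = P₁(V₁/V₂)^γ = 164×(9.07/102)^(1.4) = 5.539 kPa.
For a reversible adiabat, W_by_gas = (P₁V₁ − P₂V₂)/(γ−1).
W_by = (164000×0.00907 − 5539×0.102) / (0.4) = 2306 J.

W ≈ 2.31 kJ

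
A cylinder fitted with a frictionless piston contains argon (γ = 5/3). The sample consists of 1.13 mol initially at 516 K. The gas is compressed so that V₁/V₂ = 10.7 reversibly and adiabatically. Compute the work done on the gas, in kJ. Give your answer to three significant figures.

W ≈ 28.0 kJ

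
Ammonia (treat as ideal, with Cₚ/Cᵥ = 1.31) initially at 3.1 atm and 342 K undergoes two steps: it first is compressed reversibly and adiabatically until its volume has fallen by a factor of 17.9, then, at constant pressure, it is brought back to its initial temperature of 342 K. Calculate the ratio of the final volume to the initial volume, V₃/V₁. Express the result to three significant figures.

Adiabatic step: V₂/V₁ = 0.05587; T₂ = T₁·17.9^(0.31) = 836.4 K.
Isobaric step: V₃/V₂ = T₃/T₂ = 342/836.4.
V₃/V₁ = (V₂/V₁)(V₃/V₂) = 0.05587 × (342/836.4) = 0.02284.

V₃/V₁ ≈ 0.0228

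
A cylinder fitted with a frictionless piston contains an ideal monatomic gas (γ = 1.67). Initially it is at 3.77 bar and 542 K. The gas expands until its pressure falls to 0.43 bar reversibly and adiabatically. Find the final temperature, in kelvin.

Adiabatic: T₂/T₁ = (P₂/P₁)^((γ−1)/γ).
T₂ = 542 × (0.43/3.77)^(0.401) = 226.8 K.

T₂ ≈ 227 K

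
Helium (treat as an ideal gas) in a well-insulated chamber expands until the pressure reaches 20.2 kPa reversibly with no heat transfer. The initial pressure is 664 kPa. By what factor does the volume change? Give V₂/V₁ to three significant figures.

V₂/V₁ ≈ 8.13

From PV^γ = const, V₂/V₁ = (P₁/P₂)^(1/γ).
For a monatomic ideal gas γ = 5/3.
V₂/V₁ = (664/20.2)^(3/5) = 8.13.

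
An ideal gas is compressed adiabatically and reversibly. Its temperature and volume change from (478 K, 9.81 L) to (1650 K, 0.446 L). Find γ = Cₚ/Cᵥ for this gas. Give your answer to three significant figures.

γ ≈ 1.40

TV^(γ−1) = const ⇒ γ − 1 = ln(T₂/T₁) / ln(V₁/V₂).
γ = 1 + ln(1650/478) / ln(9.81/0.446) = 1.401.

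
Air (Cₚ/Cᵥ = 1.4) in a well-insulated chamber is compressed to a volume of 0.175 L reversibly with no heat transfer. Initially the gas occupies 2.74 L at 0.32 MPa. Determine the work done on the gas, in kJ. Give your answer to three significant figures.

P₂ = P₁(V₁/V₂)^γ = 0.32×(2.74/0.175)^(1.4) = 15.06 MPa.
For a reversible adiabat, W_by_gas = (P₁V₁ − P₂V₂)/(γ−1).
W_by = (320000×0.00274 − 1.506×10^7×0.000175) / (0.4) = -4396 J.
W_on_gas = −W_by = 4396 J.

W ≈ 4.40 kJ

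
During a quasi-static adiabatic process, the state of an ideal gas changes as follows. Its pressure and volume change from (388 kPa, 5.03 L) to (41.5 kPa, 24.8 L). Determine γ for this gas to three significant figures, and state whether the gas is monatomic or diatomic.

γ ≈ 1.40; diatomic

PV^γ = const ⇒ γ = ln(P₂/P₁) / ln(V₁/V₂).
γ = ln(41.5/388) / ln(5.03/24.8) = 1.401.
γ ≈ 1.40 is close to 7/5, so the gas is diatomic.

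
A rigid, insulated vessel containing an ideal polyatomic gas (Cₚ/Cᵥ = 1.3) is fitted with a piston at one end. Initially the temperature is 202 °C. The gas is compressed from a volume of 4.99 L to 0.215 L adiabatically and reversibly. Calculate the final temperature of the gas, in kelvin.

T₂ ≈ 1220 K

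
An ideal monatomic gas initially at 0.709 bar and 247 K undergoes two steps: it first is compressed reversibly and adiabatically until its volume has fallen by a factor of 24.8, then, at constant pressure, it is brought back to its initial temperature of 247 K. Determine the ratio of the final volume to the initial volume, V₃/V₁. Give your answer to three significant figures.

V₃/V₁ ≈ 0.00474

For a monatomic ideal gas γ = 5/3.
Adiabatic step: V₂/V₁ = 0.04032; T₂ = T₁·24.8^(2/3) = 2101 K.
Isobaric step: V₃/V₂ = T₃/T₂ = 247/2101.
V₃/V₁ = (V₂/V₁)(V₃/V₂) = 0.04032 × (247/2101) = 0.004741.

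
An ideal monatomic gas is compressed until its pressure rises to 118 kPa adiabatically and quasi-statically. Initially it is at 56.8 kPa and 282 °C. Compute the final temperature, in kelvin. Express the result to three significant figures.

T₂ ≈ 744 K

Adiabatic: T₂/T₁ = (P₂/P₁)^((γ−1)/γ).
For a monatomic ideal gas γ = 5/3, so (γ−1)/γ = 2/5.
T₁ = 282 °C = 555.1 K.
T₂ = 555.1 × (118/56.8)^(2/5) = 743.7 K.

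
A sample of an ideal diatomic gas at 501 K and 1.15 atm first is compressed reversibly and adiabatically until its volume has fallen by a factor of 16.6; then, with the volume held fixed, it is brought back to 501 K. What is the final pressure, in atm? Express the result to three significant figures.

P₃ ≈ 19.1 atm

For a diatomic ideal gas γ = 7/5.
Adiabatic step (PV^γ = const): P₂ = 1.15×16.6^(7/5) = 58.73 atm; T₂ = 501×16.6^(2/5) = 1541 K.
Isochoric: P₃ = P₂(T₃/T₂) = 58.73 × (501/1541) = 19.09 atm.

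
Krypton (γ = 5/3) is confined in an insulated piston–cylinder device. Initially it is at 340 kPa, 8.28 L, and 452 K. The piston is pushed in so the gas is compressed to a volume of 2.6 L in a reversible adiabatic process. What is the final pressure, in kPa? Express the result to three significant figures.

P₂ ≈ 2340 kPa

Since PV^γ is constant along a reversible adiabat, P₂ = P₁ (V₁/V₂)^γ.
P₂ = 340 × (8.28/2.6)^(5/3) = 2344 kPa.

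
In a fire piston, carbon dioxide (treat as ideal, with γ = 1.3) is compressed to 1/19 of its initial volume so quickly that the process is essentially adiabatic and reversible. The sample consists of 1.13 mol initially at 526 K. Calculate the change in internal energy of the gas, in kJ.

For a reversible adiabat TV^(γ−1) is constant, so T₂ = T₁ (V₁/V₂)^(γ−1).
T₂ = 526 × 19^(0.3) = 1272 K.
Q = 0, so ΔU = W_on_gas = nCᵥΔT with Cᵥ = R/(γ−1) = 27.71 J/(mol·K).
ΔU = 1.13 × 27.71 × (1272 − 526) = 23370 J.

ΔU ≈ 23.4 kJ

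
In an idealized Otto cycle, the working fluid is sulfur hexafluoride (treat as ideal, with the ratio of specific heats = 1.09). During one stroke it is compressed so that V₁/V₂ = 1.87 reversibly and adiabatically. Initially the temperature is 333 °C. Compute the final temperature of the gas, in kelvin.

T₂ ≈ 641 K

For a reversible adiabat TV^(γ−1) is constant, so T₂ = T₁ (V₁/V₂)^(γ−1).
T₁ = 333 °C = 606.1 K.
T₂ = 606.1 × 1.87^(0.09) = 641.3 K.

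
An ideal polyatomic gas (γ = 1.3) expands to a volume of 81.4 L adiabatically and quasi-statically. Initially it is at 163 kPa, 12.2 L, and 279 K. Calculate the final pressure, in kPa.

Since PV^γ is constant along a reversible adiabat, P₂ = P₁ (V₁/V₂)^γ.
P₂ = 163 × (12.2/81.4)^(1.3) = 13.82 kPa.

P₂ ≈ 13.8 kPa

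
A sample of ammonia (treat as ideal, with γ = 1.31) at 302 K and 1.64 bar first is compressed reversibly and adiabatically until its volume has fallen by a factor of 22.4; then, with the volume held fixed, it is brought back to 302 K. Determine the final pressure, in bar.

Adiabatic step (PV^γ = const): P₂ = 1.64×22.4^(1.31) = 96.31 bar; T₂ = 302×22.4^(0.31) = 791.7 K.
Isochoric: P₃ = P₂(T₃/T₂) = 96.31 × (302/791.7) = 36.74 bar.

P₃ ≈ 36.7 bar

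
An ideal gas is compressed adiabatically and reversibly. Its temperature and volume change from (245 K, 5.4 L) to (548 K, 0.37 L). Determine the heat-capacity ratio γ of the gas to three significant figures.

γ ≈ 1.30

TV^(γ−1) = const ⇒ γ − 1 = ln(T₂/T₁) / ln(V₁/V₂).
γ = 1 + ln(548/245) / ln(5.4/0.37) = 1.3.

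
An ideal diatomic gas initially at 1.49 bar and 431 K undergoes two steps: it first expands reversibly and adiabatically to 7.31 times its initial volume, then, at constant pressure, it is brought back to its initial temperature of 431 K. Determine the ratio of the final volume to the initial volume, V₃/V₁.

For a diatomic ideal gas γ = 7/5.
Adiabatic step: V₂/V₁ = 7.31; T₂ = T₁·(1/7.31)^(2/5) = 194.5 K.
Isobaric step: V₃/V₂ = T₃/T₂ = 431/194.5.
V₃/V₁ = (V₂/V₁)(V₃/V₂) = 7.31 × (431/194.5) = 16.2.

V₃/V₁ ≈ 16.2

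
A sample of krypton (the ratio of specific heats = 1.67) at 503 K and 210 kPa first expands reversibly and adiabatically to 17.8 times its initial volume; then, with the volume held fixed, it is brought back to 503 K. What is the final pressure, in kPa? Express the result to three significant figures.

Adiabatic step (PV^γ = const): P₂ = 210×(1/17.8)^(1.67) = 1.714 kPa; T₂ = 503×(1/17.8)^(0.67) = 73.08 K.
Isochoric: P₃ = P₂(T₃/T₂) = 1.714 × (503/73.08) = 11.8 kPa.

P₃ ≈ 11.8 kPa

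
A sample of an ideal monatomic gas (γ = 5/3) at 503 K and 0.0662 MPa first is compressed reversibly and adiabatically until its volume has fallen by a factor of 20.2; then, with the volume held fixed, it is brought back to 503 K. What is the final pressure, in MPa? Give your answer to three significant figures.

Adiabatic step (PV^γ = const): P₂ = 0.0662×20.2^(5/3) = 9.918 MPa; T₂ = 503×20.2^(2/3) = 3731 K.
Isochoric: P₃ = P₂(T₃/T₂) = 9.918 × (503/3731) = 1.337 MPa.

P₃ ≈ 1.34 MPa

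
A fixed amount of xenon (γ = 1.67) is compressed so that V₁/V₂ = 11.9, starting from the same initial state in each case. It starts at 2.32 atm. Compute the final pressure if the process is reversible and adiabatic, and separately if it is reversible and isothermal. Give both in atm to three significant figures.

adiabatic: 145 atm; isothermal: 27.6 atm

Isothermal: P₂ = P₁(V₁/V₂) = 2.32×11.9 = 27.61 atm.
Adiabatic: P₂ = P₁(V₁/V₂)^γ = 2.32×11.9^(1.67) = 145.1 atm.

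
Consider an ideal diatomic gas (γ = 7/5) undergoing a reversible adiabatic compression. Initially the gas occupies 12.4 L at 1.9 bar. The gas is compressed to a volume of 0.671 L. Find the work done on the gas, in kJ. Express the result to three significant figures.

P₂ = P₁(V₁/V₂)^γ = 1.9×(12.4/0.671)^(7/5) = 112.8 bar.
For a reversible adiabat, W_by_gas = (P₁V₁ − P₂V₂)/(γ−1).
W_by = (190000×0.0124 − 1.128×10^7×0.000671) / (2/5) = -13020 J.
W_on_gas = −W_by = 13020 J.

W ≈ 13.0 kJ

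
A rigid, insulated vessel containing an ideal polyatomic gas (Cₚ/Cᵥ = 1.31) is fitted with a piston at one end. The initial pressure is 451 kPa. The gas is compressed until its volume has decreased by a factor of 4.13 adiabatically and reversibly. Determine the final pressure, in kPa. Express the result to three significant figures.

Since PV^γ is constant along a reversible adiabat, P₂ = P₁ (V₁/V₂)^γ.
P₂ = 451 × 4.13^(1.31) = 2891 kPa.

P₂ ≈ 2890 kPa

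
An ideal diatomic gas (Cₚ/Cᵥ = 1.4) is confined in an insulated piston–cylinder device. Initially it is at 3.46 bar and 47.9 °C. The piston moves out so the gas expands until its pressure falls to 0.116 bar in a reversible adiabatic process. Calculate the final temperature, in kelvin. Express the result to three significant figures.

Along an adiabat T P^((1−γ)/γ) is constant, so T₂ = T₁ (P₂/P₁)^((γ−1)/γ).
T₁ = 47.9 °C = 321 K.
T₂ = 321 × (0.116/3.46)^(0.286) = 121.7 K.

T₂ ≈ 122 K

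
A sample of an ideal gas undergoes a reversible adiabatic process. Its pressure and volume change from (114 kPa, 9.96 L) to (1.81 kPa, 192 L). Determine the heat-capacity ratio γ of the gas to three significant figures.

γ ≈ 1.40

PV^γ = const ⇒ γ = ln(P₂/P₁) / ln(V₁/V₂).
γ = ln(1.81/114) / ln(9.96/192) = 1.4.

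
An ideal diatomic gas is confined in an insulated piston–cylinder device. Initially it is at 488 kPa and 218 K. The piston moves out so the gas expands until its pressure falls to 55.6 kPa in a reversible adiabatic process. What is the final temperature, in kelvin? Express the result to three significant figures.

Along an adiabat T P^((1−γ)/γ) is constant, so T₂ = T₁ (P₂/P₁)^((γ−1)/γ).
For a diatomic ideal gas γ = 7/5, so (γ−1)/γ = 2/7.
T₂ = 218 × (55.6/488)^(2/7) = 117.2 K.

T₂ ≈ 117 K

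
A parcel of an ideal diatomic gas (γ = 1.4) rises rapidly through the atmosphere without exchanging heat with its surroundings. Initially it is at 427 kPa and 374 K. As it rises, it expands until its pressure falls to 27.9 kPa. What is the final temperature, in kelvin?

Adiabatic: T₂/T₁ = (P₂/P₁)^((γ−1)/γ).
T₂ = 374 × (27.9/427)^(0.286) = 171.5 K.

T₂ ≈ 172 K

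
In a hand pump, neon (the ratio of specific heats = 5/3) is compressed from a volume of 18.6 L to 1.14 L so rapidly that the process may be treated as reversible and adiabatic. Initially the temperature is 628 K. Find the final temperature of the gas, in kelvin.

For a reversible adiabat TV^(γ−1) is constant, so T₂ = T₁ (V₁/V₂)^(γ−1).
T₂ = 628 × (18.6/1.14)^(2/3) = 4040 K.

T₂ ≈ 4040 K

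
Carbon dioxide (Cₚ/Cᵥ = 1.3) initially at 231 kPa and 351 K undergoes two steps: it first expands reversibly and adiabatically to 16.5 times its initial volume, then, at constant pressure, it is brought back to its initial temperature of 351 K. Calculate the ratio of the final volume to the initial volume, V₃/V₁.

V₃/V₁ ≈ 38.3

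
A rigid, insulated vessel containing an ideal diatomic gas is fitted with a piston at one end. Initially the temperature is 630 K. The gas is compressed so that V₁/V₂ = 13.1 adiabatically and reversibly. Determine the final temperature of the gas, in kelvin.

For a reversible adiabat TV^(γ−1) is constant, so T₂ = T₁ (V₁/V₂)^(γ−1).
For a diatomic ideal gas γ = 7/5, so γ−1 = 2/5.
T₂ = 630 × 13.1^(2/5) = 1763 K.

T₂ ≈ 1760 K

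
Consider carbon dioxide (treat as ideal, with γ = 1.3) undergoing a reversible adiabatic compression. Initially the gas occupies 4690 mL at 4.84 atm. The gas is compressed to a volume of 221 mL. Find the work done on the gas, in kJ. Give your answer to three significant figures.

P₂ = P₁(V₁/V₂)^γ = 4.84×(4690/221)^(1.3) = 256.8 atm.
For a reversible adiabat, W_by_gas = (P₁V₁ − P₂V₂)/(γ−1).
W_by = (490400×0.00469 − 2.602×10^7×0.000221) / (0.3) = -11500 J.
W_on_gas = −W_by = 11500 J.

W ≈ 11.5 kJ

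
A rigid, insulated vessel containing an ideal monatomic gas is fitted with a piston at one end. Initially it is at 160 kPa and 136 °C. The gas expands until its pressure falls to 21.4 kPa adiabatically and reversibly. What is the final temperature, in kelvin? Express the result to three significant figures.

Adiabatic: T₂/T₁ = (P₂/P₁)^((γ−1)/γ).
For a monatomic ideal gas γ = 5/3, so (γ−1)/γ = 2/5.
T₁ = 136 °C = 409.1 K.
T₂ = 409.1 × (21.4/160)^(2/5) = 183 K.

T₂ ≈ 183 K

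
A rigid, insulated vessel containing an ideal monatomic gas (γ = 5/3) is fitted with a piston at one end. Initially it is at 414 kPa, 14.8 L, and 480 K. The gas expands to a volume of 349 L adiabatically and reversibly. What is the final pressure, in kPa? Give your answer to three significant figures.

Since PV^γ is constant along a reversible adiabat, P₂ = P₁ (V₁/V₂)^γ.
P₂ = 414 × (14.8/349)^(5/3) = 2.135 kPa.

P₂ ≈ 2.13 kPa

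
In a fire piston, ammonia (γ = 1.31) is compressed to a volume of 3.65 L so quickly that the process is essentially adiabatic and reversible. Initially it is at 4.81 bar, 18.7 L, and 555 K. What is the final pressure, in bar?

P₂ ≈ 40.9 bar

Adiabatic: P₁V₁^γ = P₂V₂^γ ⇒ P₂ = P₁ (V₁/V₂)^γ.
P₂ = 4.81 × (18.7/3.65)^(1.31) = 40.89 bar.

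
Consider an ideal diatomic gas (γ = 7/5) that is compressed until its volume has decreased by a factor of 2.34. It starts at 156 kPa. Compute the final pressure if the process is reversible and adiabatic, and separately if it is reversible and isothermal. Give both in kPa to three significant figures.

adiabatic: 513 kPa; isothermal: 365 kPa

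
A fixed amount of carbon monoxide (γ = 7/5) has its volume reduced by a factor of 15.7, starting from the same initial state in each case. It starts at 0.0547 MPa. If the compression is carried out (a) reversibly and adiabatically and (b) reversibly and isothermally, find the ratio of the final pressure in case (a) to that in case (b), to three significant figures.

P_adiabatic / P_isothermal ≈ 3.01

Isothermal: P_b = P₁(V₁/V₂) = 0.0547×15.7.
Adiabatic: P_a = P₁(V₁/V₂)^γ = 0.0547×15.7^(7/5).
P_a/P_b = (V₁/V₂)^(γ−1) = 15.7^(2/5) = 3.009.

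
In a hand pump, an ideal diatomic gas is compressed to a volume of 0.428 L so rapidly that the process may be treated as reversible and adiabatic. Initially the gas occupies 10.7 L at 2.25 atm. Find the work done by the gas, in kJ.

γ = 7/5 for a diatomic ideal gas.
P₂ = P₁(V₁/V₂)^γ = 2.25×(10.7/0.428)^(7/5) = 203.8 atm.
For a reversible adiabat, W_by_gas = (P₁V₁ − P₂V₂)/(γ−1).
W_by = (228000×0.0107 − 2.065×10^7×0.000428) / (2/5) = -16000 J.

W ≈ -16.0 kJ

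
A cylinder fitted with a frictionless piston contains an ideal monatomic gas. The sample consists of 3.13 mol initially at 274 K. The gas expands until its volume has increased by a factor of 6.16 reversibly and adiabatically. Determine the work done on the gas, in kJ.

W ≈ -7.51 kJ

For a reversible adiabat TV^(γ−1) is constant, so T₂ = T₁ (V₁/V₂)^(γ−1).
γ = 5/3 for a monatomic ideal gas, so γ−1 = 2/3.
T₂ = 274 × (1/6.16)^(2/3) = 81.54 K.
Q = 0, so ΔU = W_on_gas = nCᵥΔT with Cᵥ = R/(γ−1) = 12.47 J/(mol·K).
ΔU = 3.13 × 12.47 × (81.54 − 274) = -7513 J.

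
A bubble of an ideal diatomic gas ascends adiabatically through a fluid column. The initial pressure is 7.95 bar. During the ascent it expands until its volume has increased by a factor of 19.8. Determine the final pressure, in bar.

P₂ ≈ 0.122 bar

Since PV^γ is constant along a reversible adiabat, P₂ = P₁ (V₁/V₂)^γ.
For a diatomic ideal gas γ = 7/5.
P₂ = 7.95 × (1/19.8)^(7/5) = 0.1216 bar.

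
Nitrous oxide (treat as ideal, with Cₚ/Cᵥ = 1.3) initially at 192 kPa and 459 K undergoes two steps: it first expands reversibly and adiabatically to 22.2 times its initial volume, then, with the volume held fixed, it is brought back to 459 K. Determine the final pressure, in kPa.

P₃ ≈ 8.65 kPa

Adiabatic step (PV^γ = const): P₂ = 192×(1/22.2)^(1.3) = 3.412 kPa; T₂ = 459×(1/22.2)^(0.3) = 181.1 K.
Isochoric: P₃ = P₂(T₃/T₂) = 3.412 × (459/181.1) = 8.649 kPa.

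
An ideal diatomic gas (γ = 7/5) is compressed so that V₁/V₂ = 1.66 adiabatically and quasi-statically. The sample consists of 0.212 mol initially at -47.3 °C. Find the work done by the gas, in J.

W ≈ -224 J

For a reversible adiabat TV^(γ−1) is constant, so T₂ = T₁ (V₁/V₂)^(γ−1).
T₁ = -47.3 °C = 225.8 K.
T₂ = 225.8 × 1.66^(2/5) = 276.6 K.
Q = 0, so ΔU = W_on_gas = nCᵥΔT with Cᵥ = R/(γ−1) = 20.79 J/(mol·K).
ΔU = 0.212 × 20.79 × (276.6 − 225.8) = 223.7 J.
Work done by the gas = −ΔU = -223.7 J.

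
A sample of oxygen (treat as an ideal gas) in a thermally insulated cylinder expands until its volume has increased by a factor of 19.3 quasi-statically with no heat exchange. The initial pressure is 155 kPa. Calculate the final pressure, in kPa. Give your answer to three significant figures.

P₂ ≈ 2.46 kPa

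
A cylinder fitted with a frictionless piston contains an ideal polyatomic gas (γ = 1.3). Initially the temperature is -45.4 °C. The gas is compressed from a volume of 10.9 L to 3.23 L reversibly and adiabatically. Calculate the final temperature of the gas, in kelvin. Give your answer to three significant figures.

T₂ ≈ 328 K

For a reversible adiabat TV^(γ−1) is constant, so T₂ = T₁ (V₁/V₂)^(γ−1).
T₁ = -45.4 °C = 227.7 K.
T₂ = 227.7 × (10.9/3.23)^(0.3) = 328 K.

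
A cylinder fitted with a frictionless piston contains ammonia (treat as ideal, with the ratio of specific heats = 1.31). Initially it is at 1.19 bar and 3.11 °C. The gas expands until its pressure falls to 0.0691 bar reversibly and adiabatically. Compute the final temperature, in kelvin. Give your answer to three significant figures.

Along an adiabat T P^((1−γ)/γ) is constant, so T₂ = T₁ (P₂/P₁)^((γ−1)/γ).
T₁ = 3.11 °C = 276.3 K.
T₂ = 276.3 × (0.0691/1.19)^(0.237) = 140.9 K.

T₂ ≈ 141 K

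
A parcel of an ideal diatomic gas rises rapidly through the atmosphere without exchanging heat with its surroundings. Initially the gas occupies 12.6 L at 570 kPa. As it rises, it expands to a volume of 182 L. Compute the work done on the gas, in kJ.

γ = 7/5 for a diatomic ideal gas.
P₂ = P₁(V₁/V₂)^γ = 570×(12.6/182)^(7/5) = 13.56 kPa.
For a reversible adiabat, W_by_gas = (P₁V₁ − P₂V₂)/(γ−1).
W_by = (570000×0.0126 − 13560×0.182) / (2/5) = 11780 J.
W_on_gas = −W_by = -11780 J.

W ≈ -11.8 kJ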